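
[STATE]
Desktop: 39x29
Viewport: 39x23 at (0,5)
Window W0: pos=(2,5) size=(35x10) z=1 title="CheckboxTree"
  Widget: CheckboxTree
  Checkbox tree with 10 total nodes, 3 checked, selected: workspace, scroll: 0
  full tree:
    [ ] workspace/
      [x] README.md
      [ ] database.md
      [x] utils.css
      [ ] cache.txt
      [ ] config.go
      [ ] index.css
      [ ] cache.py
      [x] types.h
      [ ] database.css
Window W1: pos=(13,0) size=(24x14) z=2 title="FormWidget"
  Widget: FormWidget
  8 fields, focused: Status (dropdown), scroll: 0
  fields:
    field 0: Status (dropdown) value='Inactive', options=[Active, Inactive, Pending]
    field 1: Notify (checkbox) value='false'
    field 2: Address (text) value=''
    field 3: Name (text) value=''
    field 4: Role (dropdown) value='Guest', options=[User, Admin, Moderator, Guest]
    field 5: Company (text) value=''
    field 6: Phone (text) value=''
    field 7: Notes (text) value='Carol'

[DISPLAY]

  ┏━━━━━━━━━━┃  Address:    [      ]┃  
  ┃ CheckboxT┃  Name:       [      ]┃  
  ┠──────────┃  Role:       [Guest▼]┃  
  ┃>[-] works┃  Company:    [      ]┃  
  ┃   [x] REA┃  Phone:      [      ]┃  
  ┃   [ ] dat┃  Notes:      [Carol ]┃  
  ┃   [x] uti┃                      ┃  
  ┃   [ ] cac┃                      ┃  
  ┃   [ ] con┗━━━━━━━━━━━━━━━━━━━━━━┛  
  ┗━━━━━━━━━━━━━━━━━━━━━━━━━━━━━━━━━┛  
                                       
                                       
                                       
                                       
                                       
                                       
                                       
                                       
                                       
                                       
                                       
                                       
                                       


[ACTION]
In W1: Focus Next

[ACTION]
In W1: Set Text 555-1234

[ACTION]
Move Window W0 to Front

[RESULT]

  ┏━━━━━━━━━━━━━━━━━━━━━━━━━━━━━━━━━┓  
  ┃ CheckboxTree                    ┃  
  ┠─────────────────────────────────┨  
  ┃>[-] workspace/                  ┃  
  ┃   [x] README.md                 ┃  
  ┃   [ ] database.md               ┃  
  ┃   [x] utils.css                 ┃  
  ┃   [ ] cache.txt                 ┃  
  ┃   [ ] config.go                 ┃  
  ┗━━━━━━━━━━━━━━━━━━━━━━━━━━━━━━━━━┛  
                                       
                                       
                                       
                                       
                                       
                                       
                                       
                                       
                                       
                                       
                                       
                                       
                                       


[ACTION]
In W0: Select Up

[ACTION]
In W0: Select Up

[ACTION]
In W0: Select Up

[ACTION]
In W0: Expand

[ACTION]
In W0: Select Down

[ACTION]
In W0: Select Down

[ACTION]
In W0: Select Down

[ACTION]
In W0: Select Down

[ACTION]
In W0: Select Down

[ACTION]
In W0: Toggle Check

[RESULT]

  ┏━━━━━━━━━━━━━━━━━━━━━━━━━━━━━━━━━┓  
  ┃ CheckboxTree                    ┃  
  ┠─────────────────────────────────┨  
  ┃ [-] workspace/                  ┃  
  ┃   [x] README.md                 ┃  
  ┃   [ ] database.md               ┃  
  ┃   [x] utils.css                 ┃  
  ┃   [ ] cache.txt                 ┃  
  ┃>  [x] config.go                 ┃  
  ┗━━━━━━━━━━━━━━━━━━━━━━━━━━━━━━━━━┛  
                                       
                                       
                                       
                                       
                                       
                                       
                                       
                                       
                                       
                                       
                                       
                                       
                                       


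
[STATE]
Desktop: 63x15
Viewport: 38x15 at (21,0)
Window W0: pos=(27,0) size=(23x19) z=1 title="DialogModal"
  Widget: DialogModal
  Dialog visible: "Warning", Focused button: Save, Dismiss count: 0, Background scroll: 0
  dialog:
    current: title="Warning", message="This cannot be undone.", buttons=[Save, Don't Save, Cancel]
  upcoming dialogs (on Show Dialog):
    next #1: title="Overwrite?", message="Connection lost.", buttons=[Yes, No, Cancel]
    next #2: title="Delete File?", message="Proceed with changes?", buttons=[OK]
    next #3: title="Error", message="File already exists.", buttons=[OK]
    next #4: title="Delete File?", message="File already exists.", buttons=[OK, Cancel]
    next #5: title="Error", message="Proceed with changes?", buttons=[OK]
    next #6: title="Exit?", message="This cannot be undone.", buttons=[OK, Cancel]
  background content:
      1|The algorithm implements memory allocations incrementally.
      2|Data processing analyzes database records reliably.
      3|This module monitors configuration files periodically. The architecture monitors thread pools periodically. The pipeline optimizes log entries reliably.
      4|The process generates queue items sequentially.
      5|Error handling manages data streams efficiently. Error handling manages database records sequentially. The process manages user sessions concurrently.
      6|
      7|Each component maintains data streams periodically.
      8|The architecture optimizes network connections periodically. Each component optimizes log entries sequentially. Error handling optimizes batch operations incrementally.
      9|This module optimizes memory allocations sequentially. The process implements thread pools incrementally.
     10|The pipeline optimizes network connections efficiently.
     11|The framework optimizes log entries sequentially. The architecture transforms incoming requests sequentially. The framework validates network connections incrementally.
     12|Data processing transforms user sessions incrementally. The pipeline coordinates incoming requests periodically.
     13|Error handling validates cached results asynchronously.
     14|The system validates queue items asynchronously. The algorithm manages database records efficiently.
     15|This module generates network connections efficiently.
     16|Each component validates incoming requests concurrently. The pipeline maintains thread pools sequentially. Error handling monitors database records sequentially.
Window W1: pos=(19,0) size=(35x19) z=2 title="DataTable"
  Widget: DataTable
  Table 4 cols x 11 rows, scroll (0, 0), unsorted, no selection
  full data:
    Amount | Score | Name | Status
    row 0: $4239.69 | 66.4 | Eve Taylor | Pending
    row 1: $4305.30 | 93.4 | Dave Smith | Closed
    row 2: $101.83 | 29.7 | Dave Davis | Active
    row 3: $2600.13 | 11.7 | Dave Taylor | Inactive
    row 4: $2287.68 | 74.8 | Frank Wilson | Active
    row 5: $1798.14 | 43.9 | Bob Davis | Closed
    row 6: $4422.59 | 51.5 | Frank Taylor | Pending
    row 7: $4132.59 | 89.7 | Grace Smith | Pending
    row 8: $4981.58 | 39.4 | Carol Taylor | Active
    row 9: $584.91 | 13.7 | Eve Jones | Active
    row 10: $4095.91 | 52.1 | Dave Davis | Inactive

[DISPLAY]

━━━━━━━━━━━━━━━━━━━━━━━━━━━━━━━━┓     
DataTable                       ┃     
────────────────────────────────┨     
mount  │Score│Name        │Statu┃     
───────┼─────┼────────────┼─────┃     
4239.69│66.4 │Eve Taylor  │Pendi┃     
4305.30│93.4 │Dave Smith  │Close┃     
101.83 │29.7 │Dave Davis  │Activ┃     
2600.13│11.7 │Dave Taylor │Inact┃     
2287.68│74.8 │Frank Wilson│Activ┃     
1798.14│43.9 │Bob Davis   │Close┃     
4422.59│51.5 │Frank Taylor│Pendi┃     
4132.59│89.7 │Grace Smith │Pendi┃     
4981.58│39.4 │Carol Taylor│Activ┃     
584.91 │13.7 │Eve Jones   │Activ┃     


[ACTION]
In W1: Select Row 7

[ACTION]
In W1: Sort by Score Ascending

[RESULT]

━━━━━━━━━━━━━━━━━━━━━━━━━━━━━━━━┓     
DataTable                       ┃     
────────────────────────────────┨     
mount  │Scor▲│Name        │Statu┃     
───────┼─────┼────────────┼─────┃     
2600.13│11.7 │Dave Taylor │Inact┃     
584.91 │13.7 │Eve Jones   │Activ┃     
101.83 │29.7 │Dave Davis  │Activ┃     
4981.58│39.4 │Carol Taylor│Activ┃     
1798.14│43.9 │Bob Davis   │Close┃     
4422.59│51.5 │Frank Taylor│Pendi┃     
4095.91│52.1 │Dave Davis  │Inact┃     
4239.69│66.4 │Eve Taylor  │Pendi┃     
2287.68│74.8 │Frank Wilson│Activ┃     
4132.59│89.7 │Grace Smith │Pendi┃     


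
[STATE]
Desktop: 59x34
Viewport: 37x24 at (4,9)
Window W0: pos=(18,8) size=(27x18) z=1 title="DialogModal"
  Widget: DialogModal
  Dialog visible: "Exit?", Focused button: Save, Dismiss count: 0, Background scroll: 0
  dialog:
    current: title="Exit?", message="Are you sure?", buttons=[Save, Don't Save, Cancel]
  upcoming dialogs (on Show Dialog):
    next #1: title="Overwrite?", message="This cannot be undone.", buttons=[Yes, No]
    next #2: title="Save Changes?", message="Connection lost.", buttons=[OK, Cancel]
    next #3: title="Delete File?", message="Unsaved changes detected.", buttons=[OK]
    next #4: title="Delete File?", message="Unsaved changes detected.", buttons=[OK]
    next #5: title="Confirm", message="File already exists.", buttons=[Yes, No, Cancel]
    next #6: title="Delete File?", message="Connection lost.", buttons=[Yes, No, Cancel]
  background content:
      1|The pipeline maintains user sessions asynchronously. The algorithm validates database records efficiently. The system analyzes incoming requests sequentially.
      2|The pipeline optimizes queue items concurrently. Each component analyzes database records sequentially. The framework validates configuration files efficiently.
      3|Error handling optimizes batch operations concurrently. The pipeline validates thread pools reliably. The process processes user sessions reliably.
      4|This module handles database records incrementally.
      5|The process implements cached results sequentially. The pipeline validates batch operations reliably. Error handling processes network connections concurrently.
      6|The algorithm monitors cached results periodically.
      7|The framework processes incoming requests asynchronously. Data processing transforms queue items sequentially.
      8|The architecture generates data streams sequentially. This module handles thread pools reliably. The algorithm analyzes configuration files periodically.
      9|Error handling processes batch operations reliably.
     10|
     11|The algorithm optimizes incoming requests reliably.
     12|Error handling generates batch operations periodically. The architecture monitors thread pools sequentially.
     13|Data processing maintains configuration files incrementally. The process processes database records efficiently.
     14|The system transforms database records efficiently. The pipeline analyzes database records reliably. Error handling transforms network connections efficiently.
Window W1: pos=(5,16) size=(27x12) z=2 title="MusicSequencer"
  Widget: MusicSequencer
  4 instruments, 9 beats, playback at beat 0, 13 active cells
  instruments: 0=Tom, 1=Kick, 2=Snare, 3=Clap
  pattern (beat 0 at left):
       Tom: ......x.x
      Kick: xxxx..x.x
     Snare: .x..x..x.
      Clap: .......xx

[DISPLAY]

              ┃ DialogModal          
              ┠──────────────────────
              ┃The pipeline maintains
              ┃The pipeline optimizes
              ┃Error handling optimiz
              ┃This module handles da
              ┃Th┌───────────────────
 ┏━━━━━━━━━━━━━━━━━━━━━━━━━┓t?       
 ┃ MusicSequencer          ┃ sure?   
 ┠─────────────────────────┨n't Save 
 ┃      ▼12345678          ┃─────────
 ┃   Tom······█·█          ┃         
 ┃  Kick████··█·█          ┃ optimize
 ┃ Snare·█··█··█·          ┃g generat
 ┃  Clap·······██          ┃ng mainta
 ┃                         ┃ansforms 
 ┃                         ┃━━━━━━━━━
 ┃                         ┃         
 ┗━━━━━━━━━━━━━━━━━━━━━━━━━┛         
                                     
                                     
                                     
                                     
                                     


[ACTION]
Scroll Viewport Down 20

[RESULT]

              ┠──────────────────────
              ┃The pipeline maintains
              ┃The pipeline optimizes
              ┃Error handling optimiz
              ┃This module handles da
              ┃Th┌───────────────────
 ┏━━━━━━━━━━━━━━━━━━━━━━━━━┓t?       
 ┃ MusicSequencer          ┃ sure?   
 ┠─────────────────────────┨n't Save 
 ┃      ▼12345678          ┃─────────
 ┃   Tom······█·█          ┃         
 ┃  Kick████··█·█          ┃ optimize
 ┃ Snare·█··█··█·          ┃g generat
 ┃  Clap·······██          ┃ng mainta
 ┃                         ┃ansforms 
 ┃                         ┃━━━━━━━━━
 ┃                         ┃         
 ┗━━━━━━━━━━━━━━━━━━━━━━━━━┛         
                                     
                                     
                                     
                                     
                                     
                                     


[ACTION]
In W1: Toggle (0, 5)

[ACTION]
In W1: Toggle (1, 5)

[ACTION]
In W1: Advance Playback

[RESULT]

              ┠──────────────────────
              ┃The pipeline maintains
              ┃The pipeline optimizes
              ┃Error handling optimiz
              ┃This module handles da
              ┃Th┌───────────────────
 ┏━━━━━━━━━━━━━━━━━━━━━━━━━┓t?       
 ┃ MusicSequencer          ┃ sure?   
 ┠─────────────────────────┨n't Save 
 ┃      0▼2345678          ┃─────────
 ┃   Tom·····██·█          ┃         
 ┃  Kick████·██·█          ┃ optimize
 ┃ Snare·█··█··█·          ┃g generat
 ┃  Clap·······██          ┃ng mainta
 ┃                         ┃ansforms 
 ┃                         ┃━━━━━━━━━
 ┃                         ┃         
 ┗━━━━━━━━━━━━━━━━━━━━━━━━━┛         
                                     
                                     
                                     
                                     
                                     
                                     


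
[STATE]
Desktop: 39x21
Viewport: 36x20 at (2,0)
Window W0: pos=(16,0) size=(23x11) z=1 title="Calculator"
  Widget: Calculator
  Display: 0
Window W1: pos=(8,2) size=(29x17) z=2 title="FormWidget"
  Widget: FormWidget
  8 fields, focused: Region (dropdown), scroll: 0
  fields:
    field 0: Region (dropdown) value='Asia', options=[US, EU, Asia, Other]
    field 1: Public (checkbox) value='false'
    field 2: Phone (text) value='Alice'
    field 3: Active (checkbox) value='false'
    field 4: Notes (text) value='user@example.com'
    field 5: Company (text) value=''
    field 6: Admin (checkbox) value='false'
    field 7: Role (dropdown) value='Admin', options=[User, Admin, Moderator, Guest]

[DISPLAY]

              ┏━━━━━━━━━━━━━━━━━━━━━
              ┃ Calculator          
      ┏━━━━━━━━━━━━━━━━━━━━━━━━━━━┓─
      ┃ FormWidget                ┃0
      ┠───────────────────────────┨ 
      ┃> Region:     [Asia      ▼]┃ 
      ┃  Public:     [ ]          ┃ 
      ┃  Phone:      [Alice      ]┃ 
      ┃  Active:     [ ]          ┃ 
      ┃  Notes:      [user@exampl]┃ 
      ┃  Company:    [           ]┃━
      ┃  Admin:      [ ]          ┃ 
      ┃  Role:       [Admin     ▼]┃ 
      ┃                           ┃ 
      ┃                           ┃ 
      ┃                           ┃ 
      ┃                           ┃ 
      ┃                           ┃ 
      ┗━━━━━━━━━━━━━━━━━━━━━━━━━━━┛ 
                                    


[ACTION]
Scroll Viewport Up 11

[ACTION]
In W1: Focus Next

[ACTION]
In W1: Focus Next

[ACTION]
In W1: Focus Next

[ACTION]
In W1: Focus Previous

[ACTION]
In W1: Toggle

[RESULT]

              ┏━━━━━━━━━━━━━━━━━━━━━
              ┃ Calculator          
      ┏━━━━━━━━━━━━━━━━━━━━━━━━━━━┓─
      ┃ FormWidget                ┃0
      ┠───────────────────────────┨ 
      ┃  Region:     [Asia      ▼]┃ 
      ┃  Public:     [ ]          ┃ 
      ┃> Phone:      [Alice      ]┃ 
      ┃  Active:     [ ]          ┃ 
      ┃  Notes:      [user@exampl]┃ 
      ┃  Company:    [           ]┃━
      ┃  Admin:      [ ]          ┃ 
      ┃  Role:       [Admin     ▼]┃ 
      ┃                           ┃ 
      ┃                           ┃ 
      ┃                           ┃ 
      ┃                           ┃ 
      ┃                           ┃ 
      ┗━━━━━━━━━━━━━━━━━━━━━━━━━━━┛ 
                                    


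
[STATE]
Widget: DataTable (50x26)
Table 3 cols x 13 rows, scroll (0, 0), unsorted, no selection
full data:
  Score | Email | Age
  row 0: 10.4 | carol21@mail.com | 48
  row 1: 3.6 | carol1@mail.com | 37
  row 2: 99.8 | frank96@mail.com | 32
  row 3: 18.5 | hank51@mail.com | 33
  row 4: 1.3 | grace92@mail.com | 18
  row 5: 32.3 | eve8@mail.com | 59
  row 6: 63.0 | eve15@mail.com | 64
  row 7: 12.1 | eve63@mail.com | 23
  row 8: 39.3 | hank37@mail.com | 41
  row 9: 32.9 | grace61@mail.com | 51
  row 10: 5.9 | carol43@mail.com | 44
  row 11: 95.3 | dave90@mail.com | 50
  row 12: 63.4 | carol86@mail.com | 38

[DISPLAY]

Score│Email           │Age                        
─────┼────────────────┼───                        
10.4 │carol21@mail.com│48                         
3.6  │carol1@mail.com │37                         
99.8 │frank96@mail.com│32                         
18.5 │hank51@mail.com │33                         
1.3  │grace92@mail.com│18                         
32.3 │eve8@mail.com   │59                         
63.0 │eve15@mail.com  │64                         
12.1 │eve63@mail.com  │23                         
39.3 │hank37@mail.com │41                         
32.9 │grace61@mail.com│51                         
5.9  │carol43@mail.com│44                         
95.3 │dave90@mail.com │50                         
63.4 │carol86@mail.com│38                         
                                                  
                                                  
                                                  
                                                  
                                                  
                                                  
                                                  
                                                  
                                                  
                                                  
                                                  


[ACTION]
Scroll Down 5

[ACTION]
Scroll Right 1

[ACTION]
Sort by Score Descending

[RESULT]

Scor▼│Email           │Age                        
─────┼────────────────┼───                        
99.8 │frank96@mail.com│32                         
95.3 │dave90@mail.com │50                         
63.4 │carol86@mail.com│38                         
63.0 │eve15@mail.com  │64                         
39.3 │hank37@mail.com │41                         
32.9 │grace61@mail.com│51                         
32.3 │eve8@mail.com   │59                         
18.5 │hank51@mail.com │33                         
12.1 │eve63@mail.com  │23                         
10.4 │carol21@mail.com│48                         
5.9  │carol43@mail.com│44                         
3.6  │carol1@mail.com │37                         
1.3  │grace92@mail.com│18                         
                                                  
                                                  
                                                  
                                                  
                                                  
                                                  
                                                  
                                                  
                                                  
                                                  
                                                  


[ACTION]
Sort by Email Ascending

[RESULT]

Score│Email          ▲│Age                        
─────┼────────────────┼───                        
3.6  │carol1@mail.com │37                         
10.4 │carol21@mail.com│48                         
5.9  │carol43@mail.com│44                         
63.4 │carol86@mail.com│38                         
95.3 │dave90@mail.com │50                         
63.0 │eve15@mail.com  │64                         
12.1 │eve63@mail.com  │23                         
32.3 │eve8@mail.com   │59                         
99.8 │frank96@mail.com│32                         
32.9 │grace61@mail.com│51                         
1.3  │grace92@mail.com│18                         
39.3 │hank37@mail.com │41                         
18.5 │hank51@mail.com │33                         
                                                  
                                                  
                                                  
                                                  
                                                  
                                                  
                                                  
                                                  
                                                  
                                                  
                                                  


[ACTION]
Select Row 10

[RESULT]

Score│Email          ▲│Age                        
─────┼────────────────┼───                        
3.6  │carol1@mail.com │37                         
10.4 │carol21@mail.com│48                         
5.9  │carol43@mail.com│44                         
63.4 │carol86@mail.com│38                         
95.3 │dave90@mail.com │50                         
63.0 │eve15@mail.com  │64                         
12.1 │eve63@mail.com  │23                         
32.3 │eve8@mail.com   │59                         
99.8 │frank96@mail.com│32                         
32.9 │grace61@mail.com│51                         
>.3  │grace92@mail.com│18                         
39.3 │hank37@mail.com │41                         
18.5 │hank51@mail.com │33                         
                                                  
                                                  
                                                  
                                                  
                                                  
                                                  
                                                  
                                                  
                                                  
                                                  
                                                  


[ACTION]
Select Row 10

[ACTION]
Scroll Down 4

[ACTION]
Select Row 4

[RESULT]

Score│Email          ▲│Age                        
─────┼────────────────┼───                        
3.6  │carol1@mail.com │37                         
10.4 │carol21@mail.com│48                         
5.9  │carol43@mail.com│44                         
63.4 │carol86@mail.com│38                         
>5.3 │dave90@mail.com │50                         
63.0 │eve15@mail.com  │64                         
12.1 │eve63@mail.com  │23                         
32.3 │eve8@mail.com   │59                         
99.8 │frank96@mail.com│32                         
32.9 │grace61@mail.com│51                         
1.3  │grace92@mail.com│18                         
39.3 │hank37@mail.com │41                         
18.5 │hank51@mail.com │33                         
                                                  
                                                  
                                                  
                                                  
                                                  
                                                  
                                                  
                                                  
                                                  
                                                  
                                                  


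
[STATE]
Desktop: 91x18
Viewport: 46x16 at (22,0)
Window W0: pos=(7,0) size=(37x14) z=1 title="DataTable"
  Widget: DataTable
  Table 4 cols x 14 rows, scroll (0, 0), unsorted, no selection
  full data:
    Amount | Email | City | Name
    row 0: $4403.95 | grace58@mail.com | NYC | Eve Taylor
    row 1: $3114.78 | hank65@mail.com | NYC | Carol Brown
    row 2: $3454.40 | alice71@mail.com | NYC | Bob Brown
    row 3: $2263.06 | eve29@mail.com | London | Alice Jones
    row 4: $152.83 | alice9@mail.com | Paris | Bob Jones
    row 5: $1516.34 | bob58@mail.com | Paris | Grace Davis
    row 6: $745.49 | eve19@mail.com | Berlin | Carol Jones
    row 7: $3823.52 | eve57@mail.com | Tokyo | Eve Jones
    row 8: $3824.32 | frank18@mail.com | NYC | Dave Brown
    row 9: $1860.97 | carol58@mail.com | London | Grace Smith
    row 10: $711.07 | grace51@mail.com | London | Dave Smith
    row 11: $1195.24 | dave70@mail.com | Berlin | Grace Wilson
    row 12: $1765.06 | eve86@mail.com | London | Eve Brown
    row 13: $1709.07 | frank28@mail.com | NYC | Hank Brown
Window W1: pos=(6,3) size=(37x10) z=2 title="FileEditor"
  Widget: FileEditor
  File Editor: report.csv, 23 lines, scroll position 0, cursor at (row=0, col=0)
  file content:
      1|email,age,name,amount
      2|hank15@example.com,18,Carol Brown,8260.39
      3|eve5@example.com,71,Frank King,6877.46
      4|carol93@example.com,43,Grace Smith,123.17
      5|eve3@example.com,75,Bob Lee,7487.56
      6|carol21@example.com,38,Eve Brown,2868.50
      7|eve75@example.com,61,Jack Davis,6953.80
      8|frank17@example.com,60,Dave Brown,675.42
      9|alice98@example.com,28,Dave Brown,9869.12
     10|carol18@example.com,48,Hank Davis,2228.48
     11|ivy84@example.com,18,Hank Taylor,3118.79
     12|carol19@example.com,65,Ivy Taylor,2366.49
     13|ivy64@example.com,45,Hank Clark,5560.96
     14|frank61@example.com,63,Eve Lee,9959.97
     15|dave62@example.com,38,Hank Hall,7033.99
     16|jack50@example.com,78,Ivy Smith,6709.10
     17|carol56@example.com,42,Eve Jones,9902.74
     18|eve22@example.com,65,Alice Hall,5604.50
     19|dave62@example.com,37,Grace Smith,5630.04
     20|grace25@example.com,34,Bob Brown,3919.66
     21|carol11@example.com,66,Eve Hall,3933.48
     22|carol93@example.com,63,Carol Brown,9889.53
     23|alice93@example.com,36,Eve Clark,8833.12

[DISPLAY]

━━━━━━━━━━━━━━━━━━━━━┓                        
                     ┃                        
─────────────────────┨                        
━━━━━━━━━━━━━━━━━━━━┓┃                        
                    ┃┃                        
────────────────────┨┃                        
amount             ▲┃┃                        
com,18,Carol Brown,█┃┃                        
m,71,Frank King,687░┃┃                        
.com,43,Grace Smith░┃┃                        
m,75,Bob Lee,7487.5░┃┃                        
.com,38,Eve Brown,2▼┃┃                        
━━━━━━━━━━━━━━━━━━━━┛┃                        
━━━━━━━━━━━━━━━━━━━━━┛                        
                                              
                                              


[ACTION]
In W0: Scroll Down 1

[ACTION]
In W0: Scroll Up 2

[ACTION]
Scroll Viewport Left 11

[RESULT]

━━━━━━━━━━━━━━━━━━━━━━━━━━━━━━━━┓             
taTable                         ┃             
────────────────────────────────┨             
━━━━━━━━━━━━━━━━━━━━━━━━━━━━━━━┓┃             
eEditor                        ┃┃             
───────────────────────────────┨┃             
l,age,name,amount             ▲┃┃             
15@example.com,18,Carol Brown,█┃┃             
@example.com,71,Frank King,687░┃┃             
l93@example.com,43,Grace Smith░┃┃             
@example.com,75,Bob Lee,7487.5░┃┃             
l21@example.com,38,Eve Brown,2▼┃┃             
━━━━━━━━━━━━━━━━━━━━━━━━━━━━━━━┛┃             
━━━━━━━━━━━━━━━━━━━━━━━━━━━━━━━━┛             
                                              
                                              


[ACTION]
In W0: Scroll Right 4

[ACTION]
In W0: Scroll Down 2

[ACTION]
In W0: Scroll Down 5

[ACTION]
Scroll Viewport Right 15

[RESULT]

━━━━━━━━━━━━━━━━━┓                            
                 ┃                            
─────────────────┨                            
━━━━━━━━━━━━━━━━┓┃                            
                ┃┃                            
────────────────┨┃                            
nt             ▲┃┃                            
18,Carol Brown,█┃┃                            
,Frank King,687░┃┃                            
,43,Grace Smith░┃┃                            
,Bob Lee,7487.5░┃┃                            
,38,Eve Brown,2▼┃┃                            
━━━━━━━━━━━━━━━━┛┃                            
━━━━━━━━━━━━━━━━━┛                            
                                              
                                              


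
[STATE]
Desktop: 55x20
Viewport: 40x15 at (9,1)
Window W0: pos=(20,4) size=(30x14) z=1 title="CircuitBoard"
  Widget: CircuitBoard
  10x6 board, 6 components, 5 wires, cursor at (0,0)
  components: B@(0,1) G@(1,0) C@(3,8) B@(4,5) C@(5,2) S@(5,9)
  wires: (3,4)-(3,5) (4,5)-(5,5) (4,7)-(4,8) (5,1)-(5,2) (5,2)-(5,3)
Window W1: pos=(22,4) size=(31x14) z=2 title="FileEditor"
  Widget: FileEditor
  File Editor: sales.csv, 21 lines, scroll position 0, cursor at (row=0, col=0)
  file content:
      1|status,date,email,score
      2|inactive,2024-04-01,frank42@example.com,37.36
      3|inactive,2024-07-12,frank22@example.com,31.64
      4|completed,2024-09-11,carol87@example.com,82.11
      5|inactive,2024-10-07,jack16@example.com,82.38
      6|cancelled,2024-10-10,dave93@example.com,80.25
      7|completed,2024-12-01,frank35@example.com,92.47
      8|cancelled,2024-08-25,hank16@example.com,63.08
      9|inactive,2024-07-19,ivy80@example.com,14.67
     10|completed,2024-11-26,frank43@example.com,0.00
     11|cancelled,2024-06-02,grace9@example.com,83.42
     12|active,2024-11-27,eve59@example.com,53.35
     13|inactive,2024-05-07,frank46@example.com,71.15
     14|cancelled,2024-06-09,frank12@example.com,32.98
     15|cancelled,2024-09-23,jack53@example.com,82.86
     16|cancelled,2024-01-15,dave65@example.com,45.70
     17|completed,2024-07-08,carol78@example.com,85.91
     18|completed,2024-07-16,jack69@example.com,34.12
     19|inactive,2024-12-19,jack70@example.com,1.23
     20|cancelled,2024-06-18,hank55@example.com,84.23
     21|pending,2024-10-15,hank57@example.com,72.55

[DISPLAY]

                                        
                                        
                                        
           ┏━┏━━━━━━━━━━━━━━━━━━━━━━━━━━
           ┃ ┃ FileEditor               
           ┠─┠──────────────────────────
           ┃ ┃█tatus,date,email,score   
           ┃0┃inactive,2024-04-01,frank4
           ┃ ┃inactive,2024-07-12,frank2
           ┃1┃completed,2024-09-11,carol
           ┃ ┃inactive,2024-10-07,jack16
           ┃2┃cancelled,2024-10-10,dave9
           ┃ ┃completed,2024-12-01,frank
           ┃3┃cancelled,2024-08-25,hank1
           ┃ ┃inactive,2024-07-19,ivy80@


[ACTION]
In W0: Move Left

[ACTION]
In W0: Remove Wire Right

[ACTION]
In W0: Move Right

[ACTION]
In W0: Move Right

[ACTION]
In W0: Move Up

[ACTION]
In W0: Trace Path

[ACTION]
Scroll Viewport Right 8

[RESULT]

                                        
                                        
                                        
     ┏━┏━━━━━━━━━━━━━━━━━━━━━━━━━━━━━┓  
     ┃ ┃ FileEditor                  ┃  
     ┠─┠─────────────────────────────┨  
     ┃ ┃█tatus,date,email,score     ▲┃  
     ┃0┃inactive,2024-04-01,frank42@█┃  
     ┃ ┃inactive,2024-07-12,frank22@░┃  
     ┃1┃completed,2024-09-11,carol87░┃  
     ┃ ┃inactive,2024-10-07,jack16@e░┃  
     ┃2┃cancelled,2024-10-10,dave93@░┃  
     ┃ ┃completed,2024-12-01,frank35░┃  
     ┃3┃cancelled,2024-08-25,hank16@░┃  
     ┃ ┃inactive,2024-07-19,ivy80@ex░┃  


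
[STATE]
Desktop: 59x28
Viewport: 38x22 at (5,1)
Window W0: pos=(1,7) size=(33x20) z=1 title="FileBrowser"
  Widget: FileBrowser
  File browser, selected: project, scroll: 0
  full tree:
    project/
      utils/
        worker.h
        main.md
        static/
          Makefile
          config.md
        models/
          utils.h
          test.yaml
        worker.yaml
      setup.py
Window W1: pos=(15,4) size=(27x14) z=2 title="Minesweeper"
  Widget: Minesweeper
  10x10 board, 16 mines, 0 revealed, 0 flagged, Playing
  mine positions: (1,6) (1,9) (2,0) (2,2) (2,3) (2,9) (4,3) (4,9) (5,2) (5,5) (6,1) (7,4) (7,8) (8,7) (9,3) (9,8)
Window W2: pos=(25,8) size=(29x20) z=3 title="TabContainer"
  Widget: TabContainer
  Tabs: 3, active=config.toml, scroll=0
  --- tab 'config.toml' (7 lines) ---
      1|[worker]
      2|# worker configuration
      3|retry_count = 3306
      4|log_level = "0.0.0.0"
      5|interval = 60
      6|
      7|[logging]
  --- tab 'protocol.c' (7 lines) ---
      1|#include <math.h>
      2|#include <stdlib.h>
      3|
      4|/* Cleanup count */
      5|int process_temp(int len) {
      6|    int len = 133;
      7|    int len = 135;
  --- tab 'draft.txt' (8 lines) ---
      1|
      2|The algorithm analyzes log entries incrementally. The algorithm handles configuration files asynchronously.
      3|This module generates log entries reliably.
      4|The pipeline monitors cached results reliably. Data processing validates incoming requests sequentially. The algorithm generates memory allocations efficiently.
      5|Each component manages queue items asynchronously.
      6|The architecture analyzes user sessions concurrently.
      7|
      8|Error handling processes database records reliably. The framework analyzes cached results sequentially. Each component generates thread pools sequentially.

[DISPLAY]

                                      
                                      
                                      
          ┏━━━━━━━━━━━━━━━━━━━━━━━━━┓ 
          ┃ Minesweeper             ┃ 
          ┠─────────────────────────┨ 
━━━━━━━━━━┃■■■■■■■■■■               ┃ 
leBrowser ┃■■■■■■■■■┏━━━━━━━━━━━━━━━━━
──────────┃■■■■■■■■■┃ TabContainer    
-] project┃■■■■■■■■■┠─────────────────
 [+] utils┃■■■■■■■■■┃[config.toml]│ pr
 setup.py ┃■■■■■■■■■┃─────────────────
          ┃■■■■■■■■■┃[worker]         
          ┃■■■■■■■■■┃# worker configur
          ┃■■■■■■■■■┃retry_count = 330
          ┃■■■■■■■■■┃log_level = "0.0.
          ┗━━━━━━━━━┃interval = 60    
                    ┃                 
                    ┃[logging]        
                    ┃                 
                    ┃                 
                    ┃                 


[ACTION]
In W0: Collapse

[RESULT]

                                      
                                      
                                      
          ┏━━━━━━━━━━━━━━━━━━━━━━━━━┓ 
          ┃ Minesweeper             ┃ 
          ┠─────────────────────────┨ 
━━━━━━━━━━┃■■■■■■■■■■               ┃ 
leBrowser ┃■■■■■■■■■┏━━━━━━━━━━━━━━━━━
──────────┃■■■■■■■■■┃ TabContainer    
+] project┃■■■■■■■■■┠─────────────────
          ┃■■■■■■■■■┃[config.toml]│ pr
          ┃■■■■■■■■■┃─────────────────
          ┃■■■■■■■■■┃[worker]         
          ┃■■■■■■■■■┃# worker configur
          ┃■■■■■■■■■┃retry_count = 330
          ┃■■■■■■■■■┃log_level = "0.0.
          ┗━━━━━━━━━┃interval = 60    
                    ┃                 
                    ┃[logging]        
                    ┃                 
                    ┃                 
                    ┃                 


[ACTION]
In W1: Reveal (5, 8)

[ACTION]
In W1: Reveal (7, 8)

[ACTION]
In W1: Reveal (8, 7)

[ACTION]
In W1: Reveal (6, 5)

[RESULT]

                                      
                                      
                                      
          ┏━━━━━━━━━━━━━━━━━━━━━━━━━┓ 
          ┃ Minesweeper             ┃ 
          ┠─────────────────────────┨ 
━━━━━━━━━━┃■■■■■■■■■■               ┃ 
leBrowser ┃■■■■■■✹■■┏━━━━━━━━━━━━━━━━━
──────────┃✹■✹✹■■■■■┃ TabContainer    
+] project┃■■■■■■■■■┠─────────────────
          ┃■■■✹■■■■■┃[config.toml]│ pr
          ┃■■✹■■✹■■1┃─────────────────
          ┃■✹■■■■■■■┃[worker]         
          ┃■■■■✹■■■✹┃# worker configur
          ┃■■■■■■■✹■┃retry_count = 330
          ┃■■■✹■■■■✹┃log_level = "0.0.
          ┗━━━━━━━━━┃interval = 60    
                    ┃                 
                    ┃[logging]        
                    ┃                 
                    ┃                 
                    ┃                 
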